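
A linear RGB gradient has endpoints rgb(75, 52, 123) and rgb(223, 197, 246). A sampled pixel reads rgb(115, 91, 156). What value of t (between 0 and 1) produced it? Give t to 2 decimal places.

0.27

Invert the lerp on the R channel (largest span, 148): t = (115 − 75) / (223 − 75) = 40/148 = 0.27027.
Check on G: (91 − 52)/(197 − 52) = 0.269 ✓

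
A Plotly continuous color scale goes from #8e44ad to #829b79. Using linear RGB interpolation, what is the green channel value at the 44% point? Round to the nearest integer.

G₁ = 68 (from #8e44ad), G₂ = 155 (from #829b79).
G = 68 + 0.44 × (155 − 68) = 106.28 → 106

106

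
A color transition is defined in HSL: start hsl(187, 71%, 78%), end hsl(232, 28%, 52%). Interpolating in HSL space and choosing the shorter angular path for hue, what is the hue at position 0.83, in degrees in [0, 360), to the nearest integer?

Hue arc: Δh = 232 − 187 = 45° (|Δh| ≤ 180, already the shorter path).
H = 187 + 0.83 × (45) = 224.35 → 224°

224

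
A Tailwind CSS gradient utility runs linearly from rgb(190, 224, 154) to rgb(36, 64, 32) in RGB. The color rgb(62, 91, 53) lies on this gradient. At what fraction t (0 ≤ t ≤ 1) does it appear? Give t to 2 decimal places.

0.83

Invert the lerp on the G channel (largest span, 160): t = (91 − 224) / (64 − 224) = -133/-160 = 0.83125.
Check on R: (62 − 190)/(36 − 190) = 0.8312 ✓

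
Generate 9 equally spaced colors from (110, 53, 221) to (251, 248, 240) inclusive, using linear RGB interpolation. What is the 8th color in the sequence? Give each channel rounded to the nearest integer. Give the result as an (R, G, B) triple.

With 9 swatches and endpoints inclusive, swatch 8 sits at t = (8 − 1)/(9 − 1) = 7/8 ≈ 0.875.
R = 110 + 0.875 × (251 − 110) = 233.375 → 233
G = 53 + 0.875 × (248 − 53) = 223.625 → 224
B = 221 + 0.875 × (240 − 221) = 237.625 → 238

(233, 224, 238)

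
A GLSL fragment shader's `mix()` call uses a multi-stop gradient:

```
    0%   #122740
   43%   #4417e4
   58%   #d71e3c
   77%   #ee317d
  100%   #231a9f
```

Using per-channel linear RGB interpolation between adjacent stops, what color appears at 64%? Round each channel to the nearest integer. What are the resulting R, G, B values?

(222, 36, 81)

64% lies between the 58% and 77% stops, so the local fraction is t = (64 − 58)/(77 − 58) = 6/19 ≈ 0.3158.
#d71e3c → (215, 30, 60); #ee317d → (238, 49, 125).
R = 215 + 0.3158 × (238 − 215) = 222.263 → 222
G = 30 + 0.3158 × (49 − 30) = 36 → 36
B = 60 + 0.3158 × (125 − 60) = 80.527 → 81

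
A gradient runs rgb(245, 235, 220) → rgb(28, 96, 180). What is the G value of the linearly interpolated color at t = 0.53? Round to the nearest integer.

161

G = 235 + 0.53 × (96 − 235) = 161.33 → 161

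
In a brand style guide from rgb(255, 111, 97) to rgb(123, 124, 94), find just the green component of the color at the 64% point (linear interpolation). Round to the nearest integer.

G = 111 + 0.64 × (124 − 111) = 119.32 → 119

119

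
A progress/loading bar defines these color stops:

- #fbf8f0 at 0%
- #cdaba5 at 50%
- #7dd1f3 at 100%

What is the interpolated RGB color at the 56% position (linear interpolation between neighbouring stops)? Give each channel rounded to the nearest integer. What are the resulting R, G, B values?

(195, 176, 174)

56% lies between the 50% and 100% stops, so the local fraction is t = (56 − 50)/(100 − 50) = 6/50 ≈ 0.12.
#cdaba5 → (205, 171, 165); #7dd1f3 → (125, 209, 243).
R = 205 + 0.12 × (125 − 205) = 195.4 → 195
G = 171 + 0.12 × (209 − 171) = 175.56 → 176
B = 165 + 0.12 × (243 − 165) = 174.36 → 174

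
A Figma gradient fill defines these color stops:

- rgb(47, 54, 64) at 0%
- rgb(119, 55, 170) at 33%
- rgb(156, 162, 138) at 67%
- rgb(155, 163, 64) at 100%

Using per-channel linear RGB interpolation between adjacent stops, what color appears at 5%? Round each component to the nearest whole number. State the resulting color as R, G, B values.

5% lies between the 0% and 33% stops, so the local fraction is t = (5 − 0)/(33 − 0) = 5/33 ≈ 0.1515.
R = 47 + 0.1515 × (119 − 47) = 57.908 → 58
G = 54 + 0.1515 × (55 − 54) = 54.151 → 54
B = 64 + 0.1515 × (170 − 64) = 80.059 → 80

(58, 54, 80)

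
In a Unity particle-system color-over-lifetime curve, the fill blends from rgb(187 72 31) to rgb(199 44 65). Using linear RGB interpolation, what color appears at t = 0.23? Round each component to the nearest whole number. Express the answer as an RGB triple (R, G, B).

R = 187 + 0.23 × (199 − 187) = 187 + 0.23 × 12 = 189.76 → 190
G = 72 + 0.23 × (44 − 72) = 72 + 0.23 × -28 = 65.56 → 66
B = 31 + 0.23 × (65 − 31) = 31 + 0.23 × 34 = 38.82 → 39

(190, 66, 39)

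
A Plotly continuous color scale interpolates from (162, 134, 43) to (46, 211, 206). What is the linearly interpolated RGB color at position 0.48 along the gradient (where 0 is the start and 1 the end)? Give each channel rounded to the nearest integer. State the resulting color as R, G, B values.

R = 162 + 0.48 × (46 − 162) = 162 + 0.48 × -116 = 106.32 → 106
G = 134 + 0.48 × (211 − 134) = 134 + 0.48 × 77 = 170.96 → 171
B = 43 + 0.48 × (206 − 43) = 43 + 0.48 × 163 = 121.24 → 121

(106, 171, 121)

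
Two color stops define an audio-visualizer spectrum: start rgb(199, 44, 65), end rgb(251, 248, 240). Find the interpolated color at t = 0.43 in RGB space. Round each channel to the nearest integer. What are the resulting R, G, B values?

(221, 132, 140)

R = 199 + 0.43 × (251 − 199) = 199 + 0.43 × 52 = 221.36 → 221
G = 44 + 0.43 × (248 − 44) = 44 + 0.43 × 204 = 131.72 → 132
B = 65 + 0.43 × (240 − 65) = 65 + 0.43 × 175 = 140.25 → 140
So the blended color is (221, 132, 140), about #dd848c.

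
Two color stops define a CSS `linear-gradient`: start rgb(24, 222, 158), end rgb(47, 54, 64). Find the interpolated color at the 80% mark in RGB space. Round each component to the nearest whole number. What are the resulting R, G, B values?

80% corresponds to t = 0.8.
R = 24 + 0.8 × (47 − 24) = 24 + 0.8 × 23 = 42.4 → 42
G = 222 + 0.8 × (54 − 222) = 222 + 0.8 × -168 = 87.6 → 88
B = 158 + 0.8 × (64 − 158) = 158 + 0.8 × -94 = 82.8 → 83
So the blended color is (42, 88, 83), about #2a5853.

(42, 88, 83)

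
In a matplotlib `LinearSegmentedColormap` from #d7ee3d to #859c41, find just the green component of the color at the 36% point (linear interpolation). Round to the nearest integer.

208

G₁ = 238 (from #d7ee3d), G₂ = 156 (from #859c41).
G = 238 + 0.36 × (156 − 238) = 208.48 → 208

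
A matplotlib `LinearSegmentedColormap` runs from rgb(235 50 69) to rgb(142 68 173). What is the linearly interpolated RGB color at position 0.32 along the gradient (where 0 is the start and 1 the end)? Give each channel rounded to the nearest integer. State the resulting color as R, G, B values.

R = 235 + 0.32 × (142 − 235) = 235 + 0.32 × -93 = 205.24 → 205
G = 50 + 0.32 × (68 − 50) = 50 + 0.32 × 18 = 55.76 → 56
B = 69 + 0.32 × (173 − 69) = 69 + 0.32 × 104 = 102.28 → 102

(205, 56, 102)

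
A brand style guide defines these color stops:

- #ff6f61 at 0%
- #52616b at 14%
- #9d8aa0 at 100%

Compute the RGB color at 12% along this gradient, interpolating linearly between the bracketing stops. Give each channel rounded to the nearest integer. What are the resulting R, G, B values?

12% lies between the 0% and 14% stops, so the local fraction is t = (12 − 0)/(14 − 0) = 12/14 ≈ 0.8571.
#ff6f61 → (255, 111, 97); #52616b → (82, 97, 107).
R = 255 + 0.8571 × (82 − 255) = 106.722 → 107
G = 111 + 0.8571 × (97 − 111) = 99.001 → 99
B = 97 + 0.8571 × (107 − 97) = 105.571 → 106

(107, 99, 106)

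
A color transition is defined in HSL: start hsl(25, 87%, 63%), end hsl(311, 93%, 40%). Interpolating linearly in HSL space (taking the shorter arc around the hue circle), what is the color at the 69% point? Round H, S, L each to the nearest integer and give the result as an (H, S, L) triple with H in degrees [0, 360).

Hue: 311 − 25 = 286°, but |286| > 180 so the shorter arc goes the other way: Δh = 286 − 360 = -74°.
H = 25 + 0.69 × (-74) = -26.06 → -26 → -26 mod 360 = 334°
S = 87 + 0.69 × (93 − 87) = 91.14 → 91%
L = 63 + 0.69 × (40 − 63) = 47.13 → 47%

(334, 91, 47)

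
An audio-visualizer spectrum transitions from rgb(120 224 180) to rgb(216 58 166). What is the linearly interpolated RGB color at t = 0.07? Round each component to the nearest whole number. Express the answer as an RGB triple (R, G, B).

(127, 212, 179)

R = 120 + 0.07 × (216 − 120) = 120 + 0.07 × 96 = 126.72 → 127
G = 224 + 0.07 × (58 − 224) = 224 + 0.07 × -166 = 212.38 → 212
B = 180 + 0.07 × (166 − 180) = 180 + 0.07 × -14 = 179.02 → 179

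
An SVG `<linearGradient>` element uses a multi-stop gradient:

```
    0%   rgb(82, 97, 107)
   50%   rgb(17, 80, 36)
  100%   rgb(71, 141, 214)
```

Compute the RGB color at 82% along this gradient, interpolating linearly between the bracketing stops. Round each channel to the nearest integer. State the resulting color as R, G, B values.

82% lies between the 50% and 100% stops, so the local fraction is t = (82 − 50)/(100 − 50) = 32/50 ≈ 0.64.
R = 17 + 0.64 × (71 − 17) = 51.56 → 52
G = 80 + 0.64 × (141 − 80) = 119.04 → 119
B = 36 + 0.64 × (214 − 36) = 149.92 → 150

(52, 119, 150)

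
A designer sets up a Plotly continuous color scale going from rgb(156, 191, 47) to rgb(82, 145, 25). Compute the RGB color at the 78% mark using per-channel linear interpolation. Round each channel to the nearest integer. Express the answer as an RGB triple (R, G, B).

(98, 155, 30)

78% corresponds to t = 0.78.
R = 156 + 0.78 × (82 − 156) = 156 + 0.78 × -74 = 98.28 → 98
G = 191 + 0.78 × (145 − 191) = 191 + 0.78 × -46 = 155.12 → 155
B = 47 + 0.78 × (25 − 47) = 47 + 0.78 × -22 = 29.84 → 30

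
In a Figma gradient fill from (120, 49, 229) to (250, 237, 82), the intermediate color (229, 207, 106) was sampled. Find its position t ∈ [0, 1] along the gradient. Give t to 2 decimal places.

0.84

Invert the lerp on the G channel (largest span, 188): t = (207 − 49) / (237 − 49) = 158/188 = 0.84043.
Check on R: (229 − 120)/(250 − 120) = 0.8385 ✓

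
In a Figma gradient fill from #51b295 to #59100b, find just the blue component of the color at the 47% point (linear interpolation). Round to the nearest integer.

B₁ = 149 (from #51b295), B₂ = 11 (from #59100b).
B = 149 + 0.47 × (11 − 149) = 84.14 → 84

84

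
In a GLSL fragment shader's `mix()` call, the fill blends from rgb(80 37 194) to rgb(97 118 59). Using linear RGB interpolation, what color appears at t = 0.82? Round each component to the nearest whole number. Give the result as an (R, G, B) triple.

(94, 103, 83)

R = 80 + 0.82 × (97 − 80) = 80 + 0.82 × 17 = 93.94 → 94
G = 37 + 0.82 × (118 − 37) = 37 + 0.82 × 81 = 103.42 → 103
B = 194 + 0.82 × (59 − 194) = 194 + 0.82 × -135 = 83.3 → 83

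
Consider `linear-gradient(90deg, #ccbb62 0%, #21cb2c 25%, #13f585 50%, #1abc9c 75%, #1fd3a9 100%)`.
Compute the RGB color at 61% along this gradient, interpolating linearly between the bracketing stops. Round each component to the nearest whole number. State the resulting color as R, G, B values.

(22, 220, 143)

61% lies between the 50% and 75% stops, so the local fraction is t = (61 − 50)/(75 − 50) = 11/25 ≈ 0.44.
#13f585 → (19, 245, 133); #1abc9c → (26, 188, 156).
R = 19 + 0.44 × (26 − 19) = 22.08 → 22
G = 245 + 0.44 × (188 − 245) = 219.92 → 220
B = 133 + 0.44 × (156 − 133) = 143.12 → 143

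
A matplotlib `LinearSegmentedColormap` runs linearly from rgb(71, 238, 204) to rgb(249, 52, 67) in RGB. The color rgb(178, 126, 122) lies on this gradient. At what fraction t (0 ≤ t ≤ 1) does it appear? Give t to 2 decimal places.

0.60

Invert the lerp on the G channel (largest span, 186): t = (126 − 238) / (52 − 238) = -112/-186 = 0.60215.
Check on R: (178 − 71)/(249 − 71) = 0.6011 ✓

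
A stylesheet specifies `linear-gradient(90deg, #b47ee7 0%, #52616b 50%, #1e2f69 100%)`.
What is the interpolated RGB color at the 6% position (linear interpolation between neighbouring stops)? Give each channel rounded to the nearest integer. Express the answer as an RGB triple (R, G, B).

6% lies between the 0% and 50% stops, so the local fraction is t = (6 − 0)/(50 − 0) = 6/50 ≈ 0.12.
#b47ee7 → (180, 126, 231); #52616b → (82, 97, 107).
R = 180 + 0.12 × (82 − 180) = 168.24 → 168
G = 126 + 0.12 × (97 − 126) = 122.52 → 123
B = 231 + 0.12 × (107 − 231) = 216.12 → 216

(168, 123, 216)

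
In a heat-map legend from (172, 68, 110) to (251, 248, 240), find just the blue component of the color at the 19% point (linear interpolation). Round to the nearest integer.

B = 110 + 0.19 × (240 − 110) = 134.7 → 135

135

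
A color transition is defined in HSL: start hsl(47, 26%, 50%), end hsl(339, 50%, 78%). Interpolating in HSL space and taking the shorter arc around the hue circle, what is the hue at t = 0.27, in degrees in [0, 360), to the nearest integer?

Hue: 339 − 47 = 292°, but |292| > 180 so the shorter arc goes the other way: Δh = 292 − 360 = -68°.
H = 47 + 0.27 × (-68) = 28.64 → 29°

29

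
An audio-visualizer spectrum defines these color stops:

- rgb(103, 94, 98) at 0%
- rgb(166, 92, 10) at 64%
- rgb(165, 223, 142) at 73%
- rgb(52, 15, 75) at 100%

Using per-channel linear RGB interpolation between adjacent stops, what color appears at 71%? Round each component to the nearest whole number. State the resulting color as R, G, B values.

(165, 194, 113)

71% lies between the 64% and 73% stops, so the local fraction is t = (71 − 64)/(73 − 64) = 7/9 ≈ 0.7778.
R = 166 + 0.7778 × (165 − 166) = 165.222 → 165
G = 92 + 0.7778 × (223 − 92) = 193.892 → 194
B = 10 + 0.7778 × (142 − 10) = 112.67 → 113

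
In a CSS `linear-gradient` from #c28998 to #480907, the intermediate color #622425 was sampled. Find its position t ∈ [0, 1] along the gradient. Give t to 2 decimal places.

0.79

Invert the lerp on the B channel (largest span, 145): t = (37 − 152) / (7 − 152) = -115/-145 = 0.7931.
Check on R: (98 − 194)/(72 − 194) = 0.7869 ✓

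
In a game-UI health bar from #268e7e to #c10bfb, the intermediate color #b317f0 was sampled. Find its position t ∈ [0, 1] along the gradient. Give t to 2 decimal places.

Invert the lerp on the R channel (largest span, 155): t = (179 − 38) / (193 − 38) = 141/155 = 0.90968.
Check on G: (23 − 142)/(11 − 142) = 0.9084 ✓

0.91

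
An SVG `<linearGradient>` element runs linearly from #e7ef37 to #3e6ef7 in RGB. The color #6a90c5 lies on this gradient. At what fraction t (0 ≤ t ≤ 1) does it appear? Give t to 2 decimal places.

0.74

Invert the lerp on the B channel (largest span, 192): t = (197 − 55) / (247 − 55) = 142/192 = 0.73958.
Check on R: (106 − 231)/(62 − 231) = 0.7396 ✓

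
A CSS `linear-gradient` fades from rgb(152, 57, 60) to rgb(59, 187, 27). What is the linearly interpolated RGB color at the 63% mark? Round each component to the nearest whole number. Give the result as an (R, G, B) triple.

63% corresponds to t = 0.63.
R = 152 + 0.63 × (59 − 152) = 152 + 0.63 × -93 = 93.41 → 93
G = 57 + 0.63 × (187 − 57) = 57 + 0.63 × 130 = 138.9 → 139
B = 60 + 0.63 × (27 − 60) = 60 + 0.63 × -33 = 39.21 → 39

(93, 139, 39)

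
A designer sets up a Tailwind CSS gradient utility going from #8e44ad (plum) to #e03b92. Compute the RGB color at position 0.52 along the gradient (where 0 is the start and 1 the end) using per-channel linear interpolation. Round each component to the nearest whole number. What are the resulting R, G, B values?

#8e44ad → (142, 68, 173); #e03b92 → (224, 59, 146).
R = 142 + 0.52 × (224 − 142) = 142 + 0.52 × 82 = 184.64 → 185
G = 68 + 0.52 × (59 − 68) = 68 + 0.52 × -9 = 63.32 → 63
B = 173 + 0.52 × (146 − 173) = 173 + 0.52 × -27 = 158.96 → 159

(185, 63, 159)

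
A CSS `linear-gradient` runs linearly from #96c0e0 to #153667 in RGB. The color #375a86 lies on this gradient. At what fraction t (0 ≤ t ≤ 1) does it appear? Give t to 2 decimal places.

0.74

Invert the lerp on the G channel (largest span, 138): t = (90 − 192) / (54 − 192) = -102/-138 = 0.73913.
Check on R: (55 − 150)/(21 − 150) = 0.7364 ✓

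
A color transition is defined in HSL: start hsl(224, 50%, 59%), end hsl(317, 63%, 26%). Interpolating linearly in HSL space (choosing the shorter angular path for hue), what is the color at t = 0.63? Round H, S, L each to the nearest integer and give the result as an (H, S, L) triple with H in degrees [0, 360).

(283, 58, 38)

Hue arc: Δh = 317 − 224 = 93° (|Δh| ≤ 180, already the shorter path).
H = 224 + 0.63 × (93) = 282.59 → 283°
S = 50 + 0.63 × (63 − 50) = 58.19 → 58%
L = 59 + 0.63 × (26 − 59) = 38.21 → 38%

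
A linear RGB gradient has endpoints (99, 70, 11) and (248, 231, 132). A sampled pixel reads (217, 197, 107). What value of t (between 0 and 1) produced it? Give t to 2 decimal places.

0.79

Invert the lerp on the G channel (largest span, 161): t = (197 − 70) / (231 − 70) = 127/161 = 0.78882.
Check on R: (217 − 99)/(248 − 99) = 0.7919 ✓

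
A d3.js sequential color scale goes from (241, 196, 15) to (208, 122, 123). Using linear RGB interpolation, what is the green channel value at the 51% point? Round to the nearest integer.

158

G = 196 + 0.51 × (122 − 196) = 158.26 → 158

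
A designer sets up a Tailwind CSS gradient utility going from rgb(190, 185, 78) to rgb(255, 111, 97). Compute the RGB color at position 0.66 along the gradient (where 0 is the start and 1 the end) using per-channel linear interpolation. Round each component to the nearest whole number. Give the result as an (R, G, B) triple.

R = 190 + 0.66 × (255 − 190) = 190 + 0.66 × 65 = 232.9 → 233
G = 185 + 0.66 × (111 − 185) = 185 + 0.66 × -74 = 136.16 → 136
B = 78 + 0.66 × (97 − 78) = 78 + 0.66 × 19 = 90.54 → 91

(233, 136, 91)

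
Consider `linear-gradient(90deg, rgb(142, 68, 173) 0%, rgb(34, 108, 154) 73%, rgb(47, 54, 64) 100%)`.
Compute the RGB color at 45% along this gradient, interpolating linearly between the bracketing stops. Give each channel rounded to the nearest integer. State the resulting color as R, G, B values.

45% lies between the 0% and 73% stops, so the local fraction is t = (45 − 0)/(73 − 0) = 45/73 ≈ 0.6164.
R = 142 + 0.6164 × (34 − 142) = 75.429 → 75
G = 68 + 0.6164 × (108 − 68) = 92.656 → 93
B = 173 + 0.6164 × (154 − 173) = 161.288 → 161

(75, 93, 161)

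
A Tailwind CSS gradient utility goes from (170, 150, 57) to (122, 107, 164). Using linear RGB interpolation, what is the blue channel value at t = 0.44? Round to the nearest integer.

B = 57 + 0.44 × (164 − 57) = 104.08 → 104

104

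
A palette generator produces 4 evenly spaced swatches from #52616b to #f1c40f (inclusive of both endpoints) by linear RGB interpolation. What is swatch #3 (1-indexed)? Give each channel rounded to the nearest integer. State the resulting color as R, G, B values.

(188, 163, 46)

With 4 swatches and endpoints inclusive, swatch 3 sits at t = (3 − 1)/(4 − 1) = 2/3 ≈ 0.6667.
#52616b → (82, 97, 107); #f1c40f → (241, 196, 15).
R = 82 + 0.6667 × (241 − 82) = 188.005 → 188
G = 97 + 0.6667 × (196 − 97) = 163.003 → 163
B = 107 + 0.6667 × (15 − 107) = 45.664 → 46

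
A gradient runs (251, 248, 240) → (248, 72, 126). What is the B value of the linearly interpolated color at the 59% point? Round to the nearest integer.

B = 240 + 0.59 × (126 − 240) = 172.74 → 173

173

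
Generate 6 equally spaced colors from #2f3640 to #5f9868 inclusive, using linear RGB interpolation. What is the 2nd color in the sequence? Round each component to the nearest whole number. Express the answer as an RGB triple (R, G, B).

With 6 swatches and endpoints inclusive, swatch 2 sits at t = (2 − 1)/(6 − 1) = 1/5 ≈ 0.2.
#2f3640 → (47, 54, 64); #5f9868 → (95, 152, 104).
R = 47 + 0.2 × (95 − 47) = 56.6 → 57
G = 54 + 0.2 × (152 − 54) = 73.6 → 74
B = 64 + 0.2 × (104 − 64) = 72 → 72

(57, 74, 72)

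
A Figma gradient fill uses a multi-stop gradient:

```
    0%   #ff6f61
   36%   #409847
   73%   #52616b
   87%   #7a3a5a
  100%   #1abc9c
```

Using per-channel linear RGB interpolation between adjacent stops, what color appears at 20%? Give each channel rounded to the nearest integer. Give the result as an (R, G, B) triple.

20% lies between the 0% and 36% stops, so the local fraction is t = (20 − 0)/(36 − 0) = 20/36 ≈ 0.5556.
#ff6f61 → (255, 111, 97); #409847 → (64, 152, 71).
R = 255 + 0.5556 × (64 − 255) = 148.88 → 149
G = 111 + 0.5556 × (152 − 111) = 133.78 → 134
B = 97 + 0.5556 × (71 − 97) = 82.554 → 83

(149, 134, 83)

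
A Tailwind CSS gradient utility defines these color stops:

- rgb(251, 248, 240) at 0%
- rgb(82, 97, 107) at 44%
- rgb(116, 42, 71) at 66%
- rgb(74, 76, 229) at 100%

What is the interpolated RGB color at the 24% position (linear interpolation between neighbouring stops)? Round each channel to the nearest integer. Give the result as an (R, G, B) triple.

24% lies between the 0% and 44% stops, so the local fraction is t = (24 − 0)/(44 − 0) = 24/44 ≈ 0.5455.
R = 251 + 0.5455 × (82 − 251) = 158.81 → 159
G = 248 + 0.5455 × (97 − 248) = 165.63 → 166
B = 240 + 0.5455 × (107 − 240) = 167.448 → 167

(159, 166, 167)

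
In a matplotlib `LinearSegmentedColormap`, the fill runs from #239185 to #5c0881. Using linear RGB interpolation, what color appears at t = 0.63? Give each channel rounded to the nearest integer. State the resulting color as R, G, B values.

#239185 → (35, 145, 133); #5c0881 → (92, 8, 129).
R = 35 + 0.63 × (92 − 35) = 35 + 0.63 × 57 = 70.91 → 71
G = 145 + 0.63 × (8 − 145) = 145 + 0.63 × -137 = 58.69 → 59
B = 133 + 0.63 × (129 − 133) = 133 + 0.63 × -4 = 130.48 → 130
So the blended color is (71, 59, 130), about #473b82.

(71, 59, 130)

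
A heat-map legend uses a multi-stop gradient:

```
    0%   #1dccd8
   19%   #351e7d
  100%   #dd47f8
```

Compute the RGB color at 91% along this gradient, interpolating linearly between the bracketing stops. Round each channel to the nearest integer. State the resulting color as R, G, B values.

91% lies between the 19% and 100% stops, so the local fraction is t = (91 − 19)/(100 − 19) = 72/81 ≈ 0.8889.
#351e7d → (53, 30, 125); #dd47f8 → (221, 71, 248).
R = 53 + 0.8889 × (221 − 53) = 202.335 → 202
G = 30 + 0.8889 × (71 − 30) = 66.445 → 66
B = 125 + 0.8889 × (248 − 125) = 234.335 → 234

(202, 66, 234)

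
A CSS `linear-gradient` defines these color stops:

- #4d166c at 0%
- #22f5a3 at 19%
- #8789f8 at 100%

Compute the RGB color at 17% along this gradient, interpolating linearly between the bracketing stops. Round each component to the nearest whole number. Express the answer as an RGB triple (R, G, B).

17% lies between the 0% and 19% stops, so the local fraction is t = (17 − 0)/(19 − 0) = 17/19 ≈ 0.8947.
#4d166c → (77, 22, 108); #22f5a3 → (34, 245, 163).
R = 77 + 0.8947 × (34 − 77) = 38.528 → 39
G = 22 + 0.8947 × (245 − 22) = 221.518 → 222
B = 108 + 0.8947 × (163 − 108) = 157.209 → 157

(39, 222, 157)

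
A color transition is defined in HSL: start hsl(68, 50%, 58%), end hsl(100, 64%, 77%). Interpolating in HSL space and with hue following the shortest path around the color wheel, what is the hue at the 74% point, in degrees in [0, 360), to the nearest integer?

92

Hue arc: Δh = 100 − 68 = 32° (|Δh| ≤ 180, already the shorter path).
H = 68 + 0.74 × (32) = 91.68 → 92°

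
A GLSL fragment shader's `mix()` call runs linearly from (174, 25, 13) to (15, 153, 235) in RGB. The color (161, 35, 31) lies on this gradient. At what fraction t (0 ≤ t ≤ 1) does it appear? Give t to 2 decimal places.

0.08

Invert the lerp on the B channel (largest span, 222): t = (31 − 13) / (235 − 13) = 18/222 = 0.081081.
Check on R: (161 − 174)/(15 − 174) = 0.08176 ✓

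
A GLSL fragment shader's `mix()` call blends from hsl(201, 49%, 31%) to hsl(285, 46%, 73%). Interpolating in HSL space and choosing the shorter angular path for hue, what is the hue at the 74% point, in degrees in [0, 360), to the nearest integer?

Hue arc: Δh = 285 − 201 = 84° (|Δh| ≤ 180, already the shorter path).
H = 201 + 0.74 × (84) = 263.16 → 263°

263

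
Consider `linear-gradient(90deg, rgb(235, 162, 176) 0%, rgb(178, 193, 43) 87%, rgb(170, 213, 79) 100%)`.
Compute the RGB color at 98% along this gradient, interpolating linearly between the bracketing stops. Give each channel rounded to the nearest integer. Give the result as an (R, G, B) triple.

98% lies between the 87% and 100% stops, so the local fraction is t = (98 − 87)/(100 − 87) = 11/13 ≈ 0.8462.
R = 178 + 0.8462 × (170 − 178) = 171.23 → 171
G = 193 + 0.8462 × (213 − 193) = 209.924 → 210
B = 43 + 0.8462 × (79 − 43) = 73.463 → 73

(171, 210, 73)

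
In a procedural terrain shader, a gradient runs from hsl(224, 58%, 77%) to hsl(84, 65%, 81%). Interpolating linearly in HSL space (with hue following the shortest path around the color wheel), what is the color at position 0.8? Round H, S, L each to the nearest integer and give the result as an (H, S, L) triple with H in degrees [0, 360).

Hue arc: Δh = 84 − 224 = -140° (|Δh| ≤ 180, already the shorter path).
H = 224 + 0.8 × (-140) = 112 → 112°
S = 58 + 0.8 × (65 − 58) = 63.6 → 64%
L = 77 + 0.8 × (81 − 77) = 80.2 → 80%

(112, 64, 80)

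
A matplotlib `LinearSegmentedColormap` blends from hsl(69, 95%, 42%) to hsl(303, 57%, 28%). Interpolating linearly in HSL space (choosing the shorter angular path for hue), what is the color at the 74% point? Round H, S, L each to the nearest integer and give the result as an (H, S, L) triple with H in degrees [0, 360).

Hue: 303 − 69 = 234°, but |234| > 180 so the shorter arc goes the other way: Δh = 234 − 360 = -126°.
H = 69 + 0.74 × (-126) = -24.24 → -24 → -24 mod 360 = 336°
S = 95 + 0.74 × (57 − 95) = 66.88 → 67%
L = 42 + 0.74 × (28 − 42) = 31.64 → 32%

(336, 67, 32)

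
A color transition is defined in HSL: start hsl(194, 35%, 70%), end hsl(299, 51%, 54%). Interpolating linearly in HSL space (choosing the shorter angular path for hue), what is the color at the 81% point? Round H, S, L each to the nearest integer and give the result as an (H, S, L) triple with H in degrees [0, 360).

(279, 48, 57)

Hue arc: Δh = 299 − 194 = 105° (|Δh| ≤ 180, already the shorter path).
H = 194 + 0.81 × (105) = 279.05 → 279°
S = 35 + 0.81 × (51 − 35) = 47.96 → 48%
L = 70 + 0.81 × (54 − 70) = 57.04 → 57%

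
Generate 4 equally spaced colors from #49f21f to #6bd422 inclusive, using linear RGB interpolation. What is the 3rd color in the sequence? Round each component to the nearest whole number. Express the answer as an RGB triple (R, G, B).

With 4 swatches and endpoints inclusive, swatch 3 sits at t = (3 − 1)/(4 − 1) = 2/3 ≈ 0.6667.
#49f21f → (73, 242, 31); #6bd422 → (107, 212, 34).
R = 73 + 0.6667 × (107 − 73) = 95.668 → 96
G = 242 + 0.6667 × (212 − 242) = 221.999 → 222
B = 31 + 0.6667 × (34 − 31) = 33 → 33

(96, 222, 33)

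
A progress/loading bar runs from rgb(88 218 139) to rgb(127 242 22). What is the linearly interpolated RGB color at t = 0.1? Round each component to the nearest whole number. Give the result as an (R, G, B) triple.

(92, 220, 127)

R = 88 + 0.1 × (127 − 88) = 88 + 0.1 × 39 = 91.9 → 92
G = 218 + 0.1 × (242 − 218) = 218 + 0.1 × 24 = 220.4 → 220
B = 139 + 0.1 × (22 − 139) = 139 + 0.1 × -117 = 127.3 → 127
So the blended color is (92, 220, 127), about #5cdc7f.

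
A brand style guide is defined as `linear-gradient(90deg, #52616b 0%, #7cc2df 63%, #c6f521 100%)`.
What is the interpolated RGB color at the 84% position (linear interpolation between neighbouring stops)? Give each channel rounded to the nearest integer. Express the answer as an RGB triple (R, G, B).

(166, 223, 115)

84% lies between the 63% and 100% stops, so the local fraction is t = (84 − 63)/(100 − 63) = 21/37 ≈ 0.5676.
#7cc2df → (124, 194, 223); #c6f521 → (198, 245, 33).
R = 124 + 0.5676 × (198 − 124) = 166.002 → 166
G = 194 + 0.5676 × (245 − 194) = 222.948 → 223
B = 223 + 0.5676 × (33 − 223) = 115.156 → 115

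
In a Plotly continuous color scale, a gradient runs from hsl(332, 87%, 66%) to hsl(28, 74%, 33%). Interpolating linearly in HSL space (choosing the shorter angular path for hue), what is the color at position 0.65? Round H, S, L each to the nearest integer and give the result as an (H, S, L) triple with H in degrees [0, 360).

Hue: 28 − 332 = -304°, but |-304| > 180 so the shorter arc goes the other way: Δh = -304 + 360 = 56°.
H = 332 + 0.65 × (56) = 368.4 → 368 → 368 mod 360 = 8°
S = 87 + 0.65 × (74 − 87) = 78.55 → 79%
L = 66 + 0.65 × (33 − 66) = 44.55 → 45%

(8, 79, 45)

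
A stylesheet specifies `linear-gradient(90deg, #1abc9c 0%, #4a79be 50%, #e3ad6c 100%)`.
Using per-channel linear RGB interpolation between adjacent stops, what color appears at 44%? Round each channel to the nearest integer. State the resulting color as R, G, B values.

(68, 129, 186)

44% lies between the 0% and 50% stops, so the local fraction is t = (44 − 0)/(50 − 0) = 44/50 ≈ 0.88.
#1abc9c → (26, 188, 156); #4a79be → (74, 121, 190).
R = 26 + 0.88 × (74 − 26) = 68.24 → 68
G = 188 + 0.88 × (121 − 188) = 129.04 → 129
B = 156 + 0.88 × (190 − 156) = 185.92 → 186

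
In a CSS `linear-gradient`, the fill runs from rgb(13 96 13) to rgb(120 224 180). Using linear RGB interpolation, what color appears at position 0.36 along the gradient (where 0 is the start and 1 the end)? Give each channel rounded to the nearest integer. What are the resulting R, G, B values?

(52, 142, 73)

R = 13 + 0.36 × (120 − 13) = 13 + 0.36 × 107 = 51.52 → 52
G = 96 + 0.36 × (224 − 96) = 96 + 0.36 × 128 = 142.08 → 142
B = 13 + 0.36 × (180 − 13) = 13 + 0.36 × 167 = 73.12 → 73
So the blended color is (52, 142, 73), about #348e49.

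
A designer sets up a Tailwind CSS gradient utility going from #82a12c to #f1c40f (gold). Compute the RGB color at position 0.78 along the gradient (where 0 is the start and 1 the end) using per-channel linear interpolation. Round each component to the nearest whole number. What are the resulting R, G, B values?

#82a12c → (130, 161, 44); #f1c40f → (241, 196, 15).
R = 130 + 0.78 × (241 − 130) = 130 + 0.78 × 111 = 216.58 → 217
G = 161 + 0.78 × (196 − 161) = 161 + 0.78 × 35 = 188.3 → 188
B = 44 + 0.78 × (15 − 44) = 44 + 0.78 × -29 = 21.38 → 21

(217, 188, 21)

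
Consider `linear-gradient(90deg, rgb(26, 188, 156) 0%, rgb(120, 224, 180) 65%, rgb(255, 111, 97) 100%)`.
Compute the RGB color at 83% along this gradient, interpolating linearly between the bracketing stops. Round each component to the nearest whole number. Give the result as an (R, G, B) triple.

(189, 166, 137)

83% lies between the 65% and 100% stops, so the local fraction is t = (83 − 65)/(100 − 65) = 18/35 ≈ 0.5143.
R = 120 + 0.5143 × (255 − 120) = 189.43 → 189
G = 224 + 0.5143 × (111 − 224) = 165.884 → 166
B = 180 + 0.5143 × (97 − 180) = 137.313 → 137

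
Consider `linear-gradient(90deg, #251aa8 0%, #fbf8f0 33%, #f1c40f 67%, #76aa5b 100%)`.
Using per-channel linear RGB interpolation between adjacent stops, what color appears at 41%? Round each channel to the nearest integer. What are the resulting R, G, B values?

41% lies between the 33% and 67% stops, so the local fraction is t = (41 − 33)/(67 − 33) = 8/34 ≈ 0.2353.
#fbf8f0 → (251, 248, 240); #f1c40f → (241, 196, 15).
R = 251 + 0.2353 × (241 − 251) = 248.647 → 249
G = 248 + 0.2353 × (196 − 248) = 235.764 → 236
B = 240 + 0.2353 × (15 − 240) = 187.058 → 187

(249, 236, 187)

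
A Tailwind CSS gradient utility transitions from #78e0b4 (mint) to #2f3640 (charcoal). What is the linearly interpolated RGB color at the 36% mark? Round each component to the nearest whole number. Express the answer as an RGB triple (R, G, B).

#78e0b4 → (120, 224, 180); #2f3640 → (47, 54, 64).
36% corresponds to t = 0.36.
R = 120 + 0.36 × (47 − 120) = 120 + 0.36 × -73 = 93.72 → 94
G = 224 + 0.36 × (54 − 224) = 224 + 0.36 × -170 = 162.8 → 163
B = 180 + 0.36 × (64 − 180) = 180 + 0.36 × -116 = 138.24 → 138
So the blended color is (94, 163, 138), about #5ea38a.

(94, 163, 138)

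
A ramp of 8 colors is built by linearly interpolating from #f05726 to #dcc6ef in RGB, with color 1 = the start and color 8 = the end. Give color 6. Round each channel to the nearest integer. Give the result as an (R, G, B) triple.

With 8 swatches and endpoints inclusive, swatch 6 sits at t = (6 − 1)/(8 − 1) = 5/7 ≈ 0.7143.
#f05726 → (240, 87, 38); #dcc6ef → (220, 198, 239).
R = 240 + 0.7143 × (220 − 240) = 225.714 → 226
G = 87 + 0.7143 × (198 − 87) = 166.287 → 166
B = 38 + 0.7143 × (239 − 38) = 181.574 → 182

(226, 166, 182)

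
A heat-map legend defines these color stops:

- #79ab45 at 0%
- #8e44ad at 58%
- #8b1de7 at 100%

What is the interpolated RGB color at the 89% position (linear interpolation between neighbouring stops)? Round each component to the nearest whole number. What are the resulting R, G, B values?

89% lies between the 58% and 100% stops, so the local fraction is t = (89 − 58)/(100 − 58) = 31/42 ≈ 0.7381.
#8e44ad → (142, 68, 173); #8b1de7 → (139, 29, 231).
R = 142 + 0.7381 × (139 − 142) = 139.786 → 140
G = 68 + 0.7381 × (29 − 68) = 39.214 → 39
B = 173 + 0.7381 × (231 − 173) = 215.81 → 216

(140, 39, 216)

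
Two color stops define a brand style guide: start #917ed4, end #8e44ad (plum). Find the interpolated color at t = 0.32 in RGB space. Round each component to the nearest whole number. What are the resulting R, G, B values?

(144, 107, 200)

#917ed4 → (145, 126, 212); #8e44ad → (142, 68, 173).
R = 145 + 0.32 × (142 − 145) = 145 + 0.32 × -3 = 144.04 → 144
G = 126 + 0.32 × (68 − 126) = 126 + 0.32 × -58 = 107.44 → 107
B = 212 + 0.32 × (173 − 212) = 212 + 0.32 × -39 = 199.52 → 200
So the blended color is (144, 107, 200), about #906bc8.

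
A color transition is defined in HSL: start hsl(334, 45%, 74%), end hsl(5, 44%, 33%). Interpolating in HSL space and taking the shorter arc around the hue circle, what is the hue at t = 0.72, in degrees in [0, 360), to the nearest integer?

Hue: 5 − 334 = -329°, but |-329| > 180 so the shorter arc goes the other way: Δh = -329 + 360 = 31°.
H = 334 + 0.72 × (31) = 356.32 → 356°

356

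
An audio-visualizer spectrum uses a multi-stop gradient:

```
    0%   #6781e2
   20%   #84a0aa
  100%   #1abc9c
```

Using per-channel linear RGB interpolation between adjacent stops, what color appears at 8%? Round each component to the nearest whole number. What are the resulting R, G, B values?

(115, 141, 204)

8% lies between the 0% and 20% stops, so the local fraction is t = (8 − 0)/(20 − 0) = 8/20 ≈ 0.4.
#6781e2 → (103, 129, 226); #84a0aa → (132, 160, 170).
R = 103 + 0.4 × (132 − 103) = 114.6 → 115
G = 129 + 0.4 × (160 − 129) = 141.4 → 141
B = 226 + 0.4 × (170 − 226) = 203.6 → 204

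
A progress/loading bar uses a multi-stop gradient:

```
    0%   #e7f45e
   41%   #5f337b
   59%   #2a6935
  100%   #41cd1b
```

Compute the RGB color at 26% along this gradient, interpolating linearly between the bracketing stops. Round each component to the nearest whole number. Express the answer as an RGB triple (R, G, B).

(145, 122, 112)

26% lies between the 0% and 41% stops, so the local fraction is t = (26 − 0)/(41 − 0) = 26/41 ≈ 0.6341.
#e7f45e → (231, 244, 94); #5f337b → (95, 51, 123).
R = 231 + 0.6341 × (95 − 231) = 144.762 → 145
G = 244 + 0.6341 × (51 − 244) = 121.619 → 122
B = 94 + 0.6341 × (123 − 94) = 112.389 → 112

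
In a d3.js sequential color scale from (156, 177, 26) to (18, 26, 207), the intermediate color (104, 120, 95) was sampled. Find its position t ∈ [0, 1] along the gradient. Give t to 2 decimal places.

0.38

Invert the lerp on the B channel (largest span, 181): t = (95 − 26) / (207 − 26) = 69/181 = 0.38122.
Check on R: (104 − 156)/(18 − 156) = 0.3768 ✓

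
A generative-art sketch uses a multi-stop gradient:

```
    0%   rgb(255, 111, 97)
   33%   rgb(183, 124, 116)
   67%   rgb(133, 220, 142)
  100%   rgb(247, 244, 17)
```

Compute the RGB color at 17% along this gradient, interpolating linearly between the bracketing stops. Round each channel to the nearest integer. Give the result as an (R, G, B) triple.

17% lies between the 0% and 33% stops, so the local fraction is t = (17 − 0)/(33 − 0) = 17/33 ≈ 0.5152.
R = 255 + 0.5152 × (183 − 255) = 217.906 → 218
G = 111 + 0.5152 × (124 − 111) = 117.698 → 118
B = 97 + 0.5152 × (116 − 97) = 106.789 → 107

(218, 118, 107)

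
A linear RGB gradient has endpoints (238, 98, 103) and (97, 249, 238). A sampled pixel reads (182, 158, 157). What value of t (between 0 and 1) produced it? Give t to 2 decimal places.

Invert the lerp on the G channel (largest span, 151): t = (158 − 98) / (249 − 98) = 60/151 = 0.39735.
Check on R: (182 − 238)/(97 − 238) = 0.3972 ✓

0.40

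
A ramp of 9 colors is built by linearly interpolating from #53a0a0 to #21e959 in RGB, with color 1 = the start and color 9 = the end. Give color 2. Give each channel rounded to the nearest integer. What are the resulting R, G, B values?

With 9 swatches and endpoints inclusive, swatch 2 sits at t = (2 − 1)/(9 − 1) = 1/8 ≈ 0.125.
#53a0a0 → (83, 160, 160); #21e959 → (33, 233, 89).
R = 83 + 0.125 × (33 − 83) = 76.75 → 77
G = 160 + 0.125 × (233 − 160) = 169.125 → 169
B = 160 + 0.125 × (89 − 160) = 151.125 → 151

(77, 169, 151)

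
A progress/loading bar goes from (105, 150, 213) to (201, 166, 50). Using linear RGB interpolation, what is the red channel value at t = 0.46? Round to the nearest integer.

149

R = 105 + 0.46 × (201 − 105) = 149.16 → 149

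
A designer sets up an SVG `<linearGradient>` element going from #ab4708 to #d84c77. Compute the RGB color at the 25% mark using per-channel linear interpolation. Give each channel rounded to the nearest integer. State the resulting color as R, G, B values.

(182, 72, 36)

#ab4708 → (171, 71, 8); #d84c77 → (216, 76, 119).
25% corresponds to t = 0.25.
R = 171 + 0.25 × (216 − 171) = 171 + 0.25 × 45 = 182.25 → 182
G = 71 + 0.25 × (76 − 71) = 71 + 0.25 × 5 = 72.25 → 72
B = 8 + 0.25 × (119 − 8) = 8 + 0.25 × 111 = 35.75 → 36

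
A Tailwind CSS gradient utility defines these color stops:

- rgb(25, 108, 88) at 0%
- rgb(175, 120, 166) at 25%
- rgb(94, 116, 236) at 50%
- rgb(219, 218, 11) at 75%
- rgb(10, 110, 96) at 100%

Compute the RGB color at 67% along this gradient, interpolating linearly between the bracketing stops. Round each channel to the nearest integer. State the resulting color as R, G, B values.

67% lies between the 50% and 75% stops, so the local fraction is t = (67 − 50)/(75 − 50) = 17/25 ≈ 0.68.
R = 94 + 0.68 × (219 − 94) = 179 → 179
G = 116 + 0.68 × (218 − 116) = 185.36 → 185
B = 236 + 0.68 × (11 − 236) = 83 → 83

(179, 185, 83)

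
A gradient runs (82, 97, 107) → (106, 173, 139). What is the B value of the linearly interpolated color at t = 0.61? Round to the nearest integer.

B = 107 + 0.61 × (139 − 107) = 126.52 → 127

127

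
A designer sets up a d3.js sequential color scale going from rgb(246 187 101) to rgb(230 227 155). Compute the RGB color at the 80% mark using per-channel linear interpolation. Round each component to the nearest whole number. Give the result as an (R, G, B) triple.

80% corresponds to t = 0.8.
R = 246 + 0.8 × (230 − 246) = 246 + 0.8 × -16 = 233.2 → 233
G = 187 + 0.8 × (227 − 187) = 187 + 0.8 × 40 = 219 → 219
B = 101 + 0.8 × (155 − 101) = 101 + 0.8 × 54 = 144.2 → 144

(233, 219, 144)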